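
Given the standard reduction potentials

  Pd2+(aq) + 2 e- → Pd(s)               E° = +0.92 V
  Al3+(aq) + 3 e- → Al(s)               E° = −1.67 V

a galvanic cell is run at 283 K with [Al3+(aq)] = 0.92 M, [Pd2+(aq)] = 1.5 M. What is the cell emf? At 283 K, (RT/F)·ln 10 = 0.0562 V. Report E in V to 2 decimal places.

+2.60 V

Since E°(Pd²⁺/Pd) > E°(Al³⁺/Al), Pd²⁺/Pd serves as the cathode.
E°cell = E°cat − E°an = +0.92 − (−1.67) = +2.59 V; n = 6.
The balanced reaction is 3 Pd2+(aq) + 2 Al(s) → 3 Pd(s) + 2 Al3+(aq), so Q = [Al3+(aq)]^2 / [Pd2+(aq)]^3 = 0.251 and log Q = −0.601.
E = E° − (0.0562/n)·log Q = +2.59 − (0.0562/6)(−0.601) = +2.60 V.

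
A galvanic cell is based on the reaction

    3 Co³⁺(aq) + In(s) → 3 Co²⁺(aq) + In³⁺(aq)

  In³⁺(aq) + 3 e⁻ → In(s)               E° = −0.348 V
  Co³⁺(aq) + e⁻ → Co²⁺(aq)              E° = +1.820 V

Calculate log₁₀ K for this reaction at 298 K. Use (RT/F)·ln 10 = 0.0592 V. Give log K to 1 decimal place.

The Co³⁺/Co²⁺ couple is reduced (cathode); E°cell = +1.820 − (−0.348) = +2.168 V with n = 3.
At equilibrium E = 0, so log K = nE°cell / 0.0592 = (3)(+2.168) / 0.0592 = 109.9.

log K = 109.9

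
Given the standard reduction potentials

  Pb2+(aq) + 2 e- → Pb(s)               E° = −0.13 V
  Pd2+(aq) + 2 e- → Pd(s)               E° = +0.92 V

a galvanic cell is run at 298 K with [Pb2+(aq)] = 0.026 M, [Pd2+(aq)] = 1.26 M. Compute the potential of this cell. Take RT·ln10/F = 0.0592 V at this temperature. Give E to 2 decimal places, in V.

+1.10 V

Pd²⁺/Pd is reduced (cathode, E° = +0.92 V) and Pb²⁺/Pb is oxidized (anode).
E°cell = +0.92 − (−0.13) = +1.05 V, with n = 2 electrons transferred.
Balancing gives Pd2+(aq) + Pb(s) → Pd(s) + Pb2+(aq); hence Q = [Pb2+(aq)] / [Pd2+(aq)] = 0.0206 (log Q = −1.685).
Applying E = E° − (RT ln10/nF)·log Q gives +1.05 − (0.0592/2)(−1.685) = +1.10 V.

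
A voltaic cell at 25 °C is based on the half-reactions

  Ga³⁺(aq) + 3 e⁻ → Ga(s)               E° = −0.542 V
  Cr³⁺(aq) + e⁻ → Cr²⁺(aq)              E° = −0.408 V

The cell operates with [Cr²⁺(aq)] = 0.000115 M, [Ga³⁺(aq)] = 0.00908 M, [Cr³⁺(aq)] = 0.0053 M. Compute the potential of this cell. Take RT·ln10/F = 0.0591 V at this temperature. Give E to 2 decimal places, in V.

+0.27 V

Cr³⁺/Cr²⁺ is reduced (cathode, E° = −0.408 V) and Ga³⁺/Ga is oxidized (anode).
E°cell = −0.408 − (−0.542) = +0.134 V, with n = 3 electrons transferred.
The balanced reaction is 3 Cr³⁺(aq) + Ga(s) → 3 Cr²⁺(aq) + Ga³⁺(aq), so Q = ([Cr²⁺(aq)]^3·[Ga³⁺(aq)]) / [Cr³⁺(aq)]^3 = 9.28×10^−8 and log Q = −7.033.
E = E° − (0.0591/n)·log Q = +0.134 − (0.0591/3)(−7.033) = +0.27 V.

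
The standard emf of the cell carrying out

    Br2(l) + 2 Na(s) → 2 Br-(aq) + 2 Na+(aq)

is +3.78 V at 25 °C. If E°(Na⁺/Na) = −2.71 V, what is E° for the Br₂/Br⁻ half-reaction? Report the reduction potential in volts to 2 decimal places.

+1.07 V

In the reaction as written the Br₂/Br⁻ couple is reduced (cathode) and Na⁺/Na is oxidized (anode), so E°cell = E°(Br₂/Br⁻) − E°(Na⁺/Na).
E°(Br₂/Br⁻) = E°cell + E°(anode) = +3.78 + (−2.71) = +1.07 V.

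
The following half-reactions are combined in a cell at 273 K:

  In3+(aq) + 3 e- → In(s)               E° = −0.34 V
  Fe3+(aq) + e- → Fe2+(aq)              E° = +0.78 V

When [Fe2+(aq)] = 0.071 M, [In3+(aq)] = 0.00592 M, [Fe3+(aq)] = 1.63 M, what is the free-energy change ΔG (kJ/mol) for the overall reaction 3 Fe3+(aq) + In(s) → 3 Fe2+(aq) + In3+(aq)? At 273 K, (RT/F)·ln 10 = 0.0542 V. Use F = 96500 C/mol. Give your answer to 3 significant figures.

E°cell = +0.78 − (−0.34) = +1.12 V; the balanced reaction transfers n = 3 electrons.
Q = ([Fe2+(aq)]^3·[In3+(aq)]) / [Fe3+(aq)]^3 = 4.89×10^−7, so log Q = −6.310 and E = +1.12 − (0.0542/3)(−6.310) = +1.2340 V.
ΔG = −nFE = −(3)(96500)(+1.2340) J/mol = −357 kJ/mol.

−357 kJ/mol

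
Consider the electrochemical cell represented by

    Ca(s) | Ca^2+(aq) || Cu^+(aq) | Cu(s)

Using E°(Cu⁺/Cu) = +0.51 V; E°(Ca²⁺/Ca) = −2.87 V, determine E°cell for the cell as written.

By convention the left-hand electrode in cell notation is the anode (oxidation) and the right-hand electrode is the cathode (reduction).
E°cell = E°(right) − E°(left) = +0.51 − (−2.87) = +3.38 V.

+3.38 V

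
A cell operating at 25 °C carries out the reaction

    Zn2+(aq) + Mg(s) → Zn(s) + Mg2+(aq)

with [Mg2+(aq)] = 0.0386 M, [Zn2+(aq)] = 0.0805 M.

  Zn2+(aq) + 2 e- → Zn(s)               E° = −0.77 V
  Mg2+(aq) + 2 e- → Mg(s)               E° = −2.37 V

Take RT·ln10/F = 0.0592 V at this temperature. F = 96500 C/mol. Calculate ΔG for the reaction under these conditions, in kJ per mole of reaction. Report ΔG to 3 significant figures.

With Zn²⁺/Zn reduced at the cathode, E°cell = −0.77 − (−2.37) = +1.60 V and n = 2.
Q = [Mg2+(aq)] / [Zn2+(aq)] = 0.48, so log Q = −0.319 and E = +1.60 − (0.0592/2)(−0.319) = +1.6094 V.
ΔG = −nFE = −(2)(96500)(+1.6094) J/mol = −311 kJ/mol.

−311 kJ/mol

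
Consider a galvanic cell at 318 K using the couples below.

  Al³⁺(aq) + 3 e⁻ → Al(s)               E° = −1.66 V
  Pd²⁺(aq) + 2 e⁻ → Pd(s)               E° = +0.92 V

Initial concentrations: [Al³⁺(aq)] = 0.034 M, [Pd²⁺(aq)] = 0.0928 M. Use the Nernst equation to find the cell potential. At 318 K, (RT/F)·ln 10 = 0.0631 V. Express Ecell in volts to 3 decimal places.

Since E°(Pd²⁺/Pd) > E°(Al³⁺/Al), Pd²⁺/Pd serves as the cathode.
The standard potential is +0.92 − (−1.66) = +2.58 V and the balanced reaction transfers n = 6 electrons.
For the overall reaction 3 Pd²⁺(aq) + 2 Al(s) → 3 Pd(s) + 2 Al³⁺(aq), Q = [Al³⁺(aq)]^2 / [Pd²⁺(aq)]^3 = 1.45, giving log Q = 0.160.
By the Nernst equation, E = +2.58 − (0.0631/6)·(0.160) = +2.578 V.

+2.578 V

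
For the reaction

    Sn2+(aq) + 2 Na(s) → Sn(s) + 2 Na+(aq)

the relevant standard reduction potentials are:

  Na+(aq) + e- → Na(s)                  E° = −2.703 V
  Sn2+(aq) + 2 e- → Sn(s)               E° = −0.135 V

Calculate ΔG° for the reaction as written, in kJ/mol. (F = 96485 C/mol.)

−496 kJ/mol

In the reaction as written Sn2+(aq) is reduced, so the Sn²⁺/Sn couple is the cathode and Na⁺/Na is the anode.
E°cell = −0.135 − (−2.703) = +2.568 V; balancing electrons gives n = 2.
ΔG° = −nFE°cell = −(2)(96485)(+2.568) J/mol = −496 kJ/mol.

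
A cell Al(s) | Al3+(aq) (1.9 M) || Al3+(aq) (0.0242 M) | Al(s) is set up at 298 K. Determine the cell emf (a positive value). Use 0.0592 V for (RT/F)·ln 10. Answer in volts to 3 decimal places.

For a concentration cell E°cell = 0, since both electrodes use the same couple.
The compartment with the higher Al3+(aq) concentration (1.9 M) acts as the cathode; ions are reduced there and produced at the dilute (0.0242 M) anode.
With n = 3, Ecell = −(0.0592/3)·log([dilute]/[conc]) = −(0.0592/3)·log(0.0242/1.9) = +0.037 V.

0.037 V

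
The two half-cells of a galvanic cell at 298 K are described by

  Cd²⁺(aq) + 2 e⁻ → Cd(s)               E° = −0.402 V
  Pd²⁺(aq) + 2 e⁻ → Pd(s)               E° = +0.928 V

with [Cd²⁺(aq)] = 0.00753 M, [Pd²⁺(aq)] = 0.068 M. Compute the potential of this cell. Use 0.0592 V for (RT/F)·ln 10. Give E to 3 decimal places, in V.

Pd²⁺/Pd is reduced (cathode, E° = +0.928 V) and Cd²⁺/Cd is oxidized (anode).
The standard potential is +0.928 − (−0.402) = +1.330 V and the balanced reaction transfers n = 2 electrons.
Balancing gives Pd²⁺(aq) + Cd(s) → Pd(s) + Cd²⁺(aq); hence Q = [Cd²⁺(aq)] / [Pd²⁺(aq)] = 0.111 (log Q = −0.956).
E = E° − (0.0592/n)·log Q = +1.330 − (0.0592/2)(−0.956) = +1.358 V.

+1.358 V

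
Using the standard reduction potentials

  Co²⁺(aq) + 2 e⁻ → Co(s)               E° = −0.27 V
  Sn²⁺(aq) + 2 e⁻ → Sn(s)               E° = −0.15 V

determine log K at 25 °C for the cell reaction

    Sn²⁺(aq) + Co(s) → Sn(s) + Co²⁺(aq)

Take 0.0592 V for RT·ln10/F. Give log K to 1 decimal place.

log K = 4.1

The Sn²⁺/Sn couple is reduced (cathode); E°cell = −0.15 − (−0.27) = +0.12 V with n = 2.
At equilibrium E = 0, so log K = nE°cell / 0.0592 = (2)(+0.12) / 0.0592 = 4.1.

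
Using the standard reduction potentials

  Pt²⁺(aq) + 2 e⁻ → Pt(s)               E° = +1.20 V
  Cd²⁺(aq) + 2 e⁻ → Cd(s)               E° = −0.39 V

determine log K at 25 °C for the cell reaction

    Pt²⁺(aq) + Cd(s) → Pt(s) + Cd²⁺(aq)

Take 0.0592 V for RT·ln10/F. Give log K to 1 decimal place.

The Pt²⁺/Pt couple is reduced (cathode); E°cell = +1.20 − (−0.39) = +1.59 V with n = 2.
At equilibrium E = 0, so log K = nE°cell / 0.0592 = (2)(+1.59) / 0.0592 = 53.7.

log K = 53.7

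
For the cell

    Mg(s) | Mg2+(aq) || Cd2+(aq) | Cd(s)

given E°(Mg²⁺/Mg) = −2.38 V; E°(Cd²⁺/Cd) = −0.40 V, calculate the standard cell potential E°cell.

By convention the left-hand electrode in cell notation is the anode (oxidation) and the right-hand electrode is the cathode (reduction).
E°cell = E°(right) − E°(left) = −0.40 − (−2.38) = +1.98 V.

+1.98 V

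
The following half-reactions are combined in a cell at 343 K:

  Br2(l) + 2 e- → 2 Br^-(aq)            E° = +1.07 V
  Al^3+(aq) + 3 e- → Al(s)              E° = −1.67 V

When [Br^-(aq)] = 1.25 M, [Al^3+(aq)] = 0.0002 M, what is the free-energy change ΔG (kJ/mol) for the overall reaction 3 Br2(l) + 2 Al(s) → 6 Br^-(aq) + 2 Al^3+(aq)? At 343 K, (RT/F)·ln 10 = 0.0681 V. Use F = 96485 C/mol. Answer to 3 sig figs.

−1630 kJ/mol

With Br₂/Br⁻ reduced at the cathode, E°cell = +1.07 − (−1.67) = +2.74 V and n = 6.
Here Q = [Br^-(aq)]^6·[Al^3+(aq)]^2 = 1.53×10^−7 (log Q = −6.816), giving E = +2.74 − (0.0681/6)·(−6.816) = +2.8174 V.
ΔG = −nFE = −(6)(96485)(+2.8174) J/mol = −1630 kJ/mol.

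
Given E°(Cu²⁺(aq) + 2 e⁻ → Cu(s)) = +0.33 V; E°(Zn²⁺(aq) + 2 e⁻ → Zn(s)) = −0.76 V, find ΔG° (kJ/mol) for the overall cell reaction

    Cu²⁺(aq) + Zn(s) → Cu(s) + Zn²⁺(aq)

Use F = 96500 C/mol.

In the reaction as written Cu²⁺(aq) is reduced, so the Cu²⁺/Cu couple is the cathode and Zn²⁺/Zn is the anode.
E°cell = +0.33 − (−0.76) = +1.09 V; balancing electrons gives n = 2.
ΔG° = −nFE°cell = −(2)(96500)(+1.09) J/mol = −210 kJ/mol.

−210 kJ/mol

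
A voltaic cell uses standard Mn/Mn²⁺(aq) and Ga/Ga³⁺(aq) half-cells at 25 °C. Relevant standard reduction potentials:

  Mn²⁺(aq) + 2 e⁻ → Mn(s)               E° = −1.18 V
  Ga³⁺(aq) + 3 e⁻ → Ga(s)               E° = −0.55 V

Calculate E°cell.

+0.63 V

Of the two couples in this cell, the one with the more positive reduction potential is reduced at the cathode: here that is Ga³⁺/Ga (−0.55 V); Mn²⁺/Mn (−1.18 V) is the anode.
E°cell = E°(cathode) − E°(anode) = −0.55 − (−1.18) = +0.63 V.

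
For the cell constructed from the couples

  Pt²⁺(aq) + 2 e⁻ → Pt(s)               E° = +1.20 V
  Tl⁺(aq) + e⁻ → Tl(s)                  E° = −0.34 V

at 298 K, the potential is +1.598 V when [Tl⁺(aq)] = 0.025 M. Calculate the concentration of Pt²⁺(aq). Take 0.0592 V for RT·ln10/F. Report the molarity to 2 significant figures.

The Pt²⁺/Pt couple has the larger reduction potential, so it is the cathode: E°cell = +1.20 − (−0.34) = +1.54 V and n = 2.
From the Nernst equation, log Q = n(E° − E)/0.0592 = 2·(+1.54 − (+1.598))/0.0592 = −1.959.
The balanced reaction is Pt²⁺(aq) + 2 Tl(s) → Pt(s) + 2 Tl⁺(aq), so Q = [Tl⁺(aq)]^2 / [Pt²⁺(aq)].
Solving for the unknown gives log [Pt²⁺(aq)] = −1.245, so [Pt²⁺(aq)] ≈ 0.057 M.

0.057 M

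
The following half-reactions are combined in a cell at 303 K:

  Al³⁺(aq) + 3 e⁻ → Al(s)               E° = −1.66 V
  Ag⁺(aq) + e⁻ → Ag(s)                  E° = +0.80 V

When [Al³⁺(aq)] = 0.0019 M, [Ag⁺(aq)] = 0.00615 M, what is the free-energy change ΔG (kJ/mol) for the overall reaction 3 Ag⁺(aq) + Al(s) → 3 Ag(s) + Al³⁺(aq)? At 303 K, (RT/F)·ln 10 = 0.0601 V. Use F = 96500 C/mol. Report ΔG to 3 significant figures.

With Ag⁺/Ag reduced at the cathode, E°cell = +0.80 − (−1.66) = +2.46 V and n = 3.
Q = [Al³⁺(aq)] / [Ag⁺(aq)]^3 = 8.17×10^3, so log Q = 3.912 and E = +2.46 − (0.0601/3)(3.912) = +2.3816 V.
Then ΔG = −nFE = −3 × 96500 × +2.3816 J/mol = −689 kJ/mol.

−689 kJ/mol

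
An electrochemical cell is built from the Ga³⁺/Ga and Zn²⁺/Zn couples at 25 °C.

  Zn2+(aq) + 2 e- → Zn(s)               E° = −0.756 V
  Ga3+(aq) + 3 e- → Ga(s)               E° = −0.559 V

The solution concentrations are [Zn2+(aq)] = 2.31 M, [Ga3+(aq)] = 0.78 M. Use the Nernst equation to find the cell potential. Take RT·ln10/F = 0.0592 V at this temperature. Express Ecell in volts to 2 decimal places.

Ga³⁺/Ga is reduced (cathode, E° = −0.559 V) and Zn²⁺/Zn is oxidized (anode).
The standard potential is −0.559 − (−0.756) = +0.197 V and the balanced reaction transfers n = 6 electrons.
The balanced reaction is 2 Ga3+(aq) + 3 Zn(s) → 2 Ga(s) + 3 Zn2+(aq), so Q = [Zn2+(aq)]^3 / [Ga3+(aq)]^2 = 20.3 and log Q = 1.307.
Applying E = E° − (RT ln10/nF)·log Q gives +0.197 − (0.0592/6)(1.307) = +0.18 V.

+0.18 V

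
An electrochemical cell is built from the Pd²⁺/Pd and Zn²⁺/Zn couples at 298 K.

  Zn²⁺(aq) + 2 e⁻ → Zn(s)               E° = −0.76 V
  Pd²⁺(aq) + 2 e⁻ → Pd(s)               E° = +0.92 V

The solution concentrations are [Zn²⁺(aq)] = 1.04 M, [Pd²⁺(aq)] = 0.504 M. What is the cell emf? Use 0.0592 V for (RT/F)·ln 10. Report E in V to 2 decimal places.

Since E°(Pd²⁺/Pd) > E°(Zn²⁺/Zn), Pd²⁺/Pd serves as the cathode.
The standard potential is +0.92 − (−0.76) = +1.68 V and the balanced reaction transfers n = 2 electrons.
The balanced reaction is Pd²⁺(aq) + Zn(s) → Pd(s) + Zn²⁺(aq), so Q = [Zn²⁺(aq)] / [Pd²⁺(aq)] = 2.06 and log Q = 0.315.
By the Nernst equation, E = +1.68 − (0.0592/2)·(0.315) = +1.67 V.

+1.67 V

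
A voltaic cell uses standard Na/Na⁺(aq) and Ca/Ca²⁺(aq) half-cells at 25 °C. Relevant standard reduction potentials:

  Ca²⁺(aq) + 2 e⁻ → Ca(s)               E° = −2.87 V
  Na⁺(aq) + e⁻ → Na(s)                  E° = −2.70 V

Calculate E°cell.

+0.17 V

Of the two couples in this cell, the one with the more positive reduction potential is reduced at the cathode: here that is Na⁺/Na (−2.70 V); Ca²⁺/Ca (−2.87 V) is the anode.
E°cell = E°(cathode) − E°(anode) = −2.70 − (−2.87) = +0.17 V.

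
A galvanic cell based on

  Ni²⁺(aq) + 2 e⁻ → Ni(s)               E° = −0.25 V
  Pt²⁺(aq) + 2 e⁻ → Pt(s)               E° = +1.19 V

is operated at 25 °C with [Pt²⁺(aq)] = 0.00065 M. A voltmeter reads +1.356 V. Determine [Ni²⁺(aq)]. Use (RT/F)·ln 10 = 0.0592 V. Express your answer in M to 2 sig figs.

0.45 M

The Pt²⁺/Pt couple has the larger reduction potential, so it is the cathode: E°cell = +1.19 − (−0.25) = +1.44 V and n = 2.
Since E = E° − (0.0592/n)·log Q, log Q = n(E° − E)/0.0592 = 2.838.
The balanced reaction is Pt²⁺(aq) + Ni(s) → Pt(s) + Ni²⁺(aq), so Q = [Ni²⁺(aq)] / [Pt²⁺(aq)].
Isolating [Ni²⁺(aq)] in Q = 10^{2.838} yields log [Ni²⁺(aq)] = −0.349, i.e. 0.45 M.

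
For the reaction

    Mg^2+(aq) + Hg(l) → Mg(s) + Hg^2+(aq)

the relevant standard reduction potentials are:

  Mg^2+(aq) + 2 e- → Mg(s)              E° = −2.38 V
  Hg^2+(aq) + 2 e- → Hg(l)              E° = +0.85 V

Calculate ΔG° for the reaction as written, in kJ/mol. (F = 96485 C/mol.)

In the reaction as written Mg^2+(aq) is reduced, so the Mg²⁺/Mg couple is the cathode and Hg²⁺/Hg is the anode.
E°cell = −2.38 − (+0.85) = −3.23 V; balancing electrons gives n = 2.
ΔG° = −nFE°cell = −(2)(96485)(−3.23) J/mol = +623 kJ/mol.

+623 kJ/mol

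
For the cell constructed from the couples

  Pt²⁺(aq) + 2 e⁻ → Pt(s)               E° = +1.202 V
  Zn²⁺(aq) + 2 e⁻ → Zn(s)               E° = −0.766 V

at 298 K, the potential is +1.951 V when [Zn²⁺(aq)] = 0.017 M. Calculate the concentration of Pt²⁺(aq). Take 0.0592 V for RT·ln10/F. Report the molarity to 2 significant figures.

0.0045 M

The Pt²⁺/Pt couple has the larger reduction potential, so it is the cathode: E°cell = +1.202 − (−0.766) = +1.968 V and n = 2.
Rearranging E = E° − (0.0592/n)·log Q gives log Q = 2(+1.968 − (+1.951))/0.0592 = 0.574.
The balanced reaction is Pt²⁺(aq) + Zn(s) → Pt(s) + Zn²⁺(aq), so Q = [Zn²⁺(aq)] / [Pt²⁺(aq)].
Substituting the known concentrations and solving, log [Pt²⁺(aq)] = −2.344 and [Pt²⁺(aq)] = 0.0045 M.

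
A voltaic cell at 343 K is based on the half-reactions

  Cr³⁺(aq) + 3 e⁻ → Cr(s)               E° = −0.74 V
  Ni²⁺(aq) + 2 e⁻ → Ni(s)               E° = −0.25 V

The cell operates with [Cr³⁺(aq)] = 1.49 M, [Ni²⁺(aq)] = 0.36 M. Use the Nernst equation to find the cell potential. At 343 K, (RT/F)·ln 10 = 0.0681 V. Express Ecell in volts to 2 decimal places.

+0.47 V

Ni²⁺/Ni is reduced (cathode, E° = −0.25 V) and Cr³⁺/Cr is oxidized (anode).
The standard potential is −0.25 − (−0.74) = +0.49 V and the balanced reaction transfers n = 6 electrons.
The balanced reaction is 3 Ni²⁺(aq) + 2 Cr(s) → 3 Ni(s) + 2 Cr³⁺(aq), so Q = [Cr³⁺(aq)]^2 / [Ni²⁺(aq)]^3 = 47.6 and log Q = 1.677.
By the Nernst equation, E = +0.49 − (0.0681/6)·(1.677) = +0.47 V.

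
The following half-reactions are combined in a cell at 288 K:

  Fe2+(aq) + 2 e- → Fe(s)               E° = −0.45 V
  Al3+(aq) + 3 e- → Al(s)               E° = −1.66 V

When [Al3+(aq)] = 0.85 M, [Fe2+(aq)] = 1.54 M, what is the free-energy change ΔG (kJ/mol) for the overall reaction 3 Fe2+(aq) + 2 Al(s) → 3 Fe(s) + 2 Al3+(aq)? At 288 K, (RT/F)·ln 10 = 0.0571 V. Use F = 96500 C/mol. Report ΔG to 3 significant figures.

−704 kJ/mol

E°cell = −0.45 − (−1.66) = +1.21 V; the balanced reaction transfers n = 6 electrons.
The reaction quotient is [Al3+(aq)]^2 / [Fe2+(aq)]^3 = 0.198; by Nernst, E = +1.21 − (0.0571/6)(−0.704) = +1.2167 V.
ΔG = −nFE = −(6)(96500)(+1.2167) J/mol = −704 kJ/mol.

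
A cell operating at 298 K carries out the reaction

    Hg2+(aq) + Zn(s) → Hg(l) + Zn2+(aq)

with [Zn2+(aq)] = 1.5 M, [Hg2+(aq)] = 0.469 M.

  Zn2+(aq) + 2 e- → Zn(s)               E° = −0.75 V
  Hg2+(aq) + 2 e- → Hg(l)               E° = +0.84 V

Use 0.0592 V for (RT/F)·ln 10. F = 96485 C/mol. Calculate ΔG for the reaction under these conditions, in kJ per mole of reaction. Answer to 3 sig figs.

−304 kJ/mol

E°cell = +0.84 − (−0.75) = +1.59 V; the balanced reaction transfers n = 2 electrons.
The reaction quotient is [Zn2+(aq)] / [Hg2+(aq)] = 3.2; by Nernst, E = +1.59 − (0.0592/2)(0.505) = +1.5751 V.
ΔG = −nFE = −(2)(96485)(+1.5751) J/mol = −304 kJ/mol.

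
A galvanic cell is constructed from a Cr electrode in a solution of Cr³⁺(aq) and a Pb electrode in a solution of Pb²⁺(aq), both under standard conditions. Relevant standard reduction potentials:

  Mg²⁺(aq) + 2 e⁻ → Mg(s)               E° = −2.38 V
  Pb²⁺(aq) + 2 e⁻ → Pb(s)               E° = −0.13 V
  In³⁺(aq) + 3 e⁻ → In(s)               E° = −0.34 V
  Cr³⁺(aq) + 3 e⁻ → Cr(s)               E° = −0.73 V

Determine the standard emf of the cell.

+0.60 V

The Pb²⁺/Pb couple has the higher E°, so Pb ion is reduced (cathode) and Cr is oxidized (anode).
E°cell = E°(cathode) − E°(anode) = −0.13 − (−0.73) = +0.60 V.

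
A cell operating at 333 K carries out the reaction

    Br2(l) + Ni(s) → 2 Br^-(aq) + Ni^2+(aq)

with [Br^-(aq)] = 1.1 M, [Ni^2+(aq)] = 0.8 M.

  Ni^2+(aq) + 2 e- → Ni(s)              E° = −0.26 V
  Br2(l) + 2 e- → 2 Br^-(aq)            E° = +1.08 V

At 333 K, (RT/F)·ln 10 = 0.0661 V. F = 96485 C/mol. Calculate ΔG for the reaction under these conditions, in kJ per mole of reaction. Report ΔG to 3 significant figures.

−259 kJ/mol

The standard cell potential is +1.08 − (−0.26) = +1.34 V, with n = 2 electrons in the balanced equation.
Here Q = [Br^-(aq)]^2·[Ni^2+(aq)] = 0.968 (log Q = −0.014), giving E = +1.34 − (0.0661/2)·(−0.014) = +1.3405 V.
ΔG = −nFE = −(2)(96485)(+1.3405) J/mol = −259 kJ/mol.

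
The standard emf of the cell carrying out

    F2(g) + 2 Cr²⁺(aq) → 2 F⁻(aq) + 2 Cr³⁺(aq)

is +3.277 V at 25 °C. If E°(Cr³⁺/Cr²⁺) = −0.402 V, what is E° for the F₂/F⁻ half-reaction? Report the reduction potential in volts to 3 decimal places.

In the reaction as written the F₂/F⁻ couple is reduced (cathode) and Cr³⁺/Cr²⁺ is oxidized (anode), so E°cell = E°(F₂/F⁻) − E°(Cr³⁺/Cr²⁺).
E°(F₂/F⁻) = E°cell + E°(anode) = +3.277 + (−0.402) = +2.875 V.

+2.875 V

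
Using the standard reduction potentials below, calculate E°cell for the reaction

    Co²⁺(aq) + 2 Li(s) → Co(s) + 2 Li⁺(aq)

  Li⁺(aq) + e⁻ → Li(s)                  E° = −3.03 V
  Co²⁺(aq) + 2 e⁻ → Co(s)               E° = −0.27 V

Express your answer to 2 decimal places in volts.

+2.76 V

In the reaction as written, Co²⁺(aq) is reduced (cathode) and Li⁺(aq) is produced by oxidation at the anode.
E°cell = E°(cathode) − E°(anode) = −0.27 − (−3.03) = +2.76 V.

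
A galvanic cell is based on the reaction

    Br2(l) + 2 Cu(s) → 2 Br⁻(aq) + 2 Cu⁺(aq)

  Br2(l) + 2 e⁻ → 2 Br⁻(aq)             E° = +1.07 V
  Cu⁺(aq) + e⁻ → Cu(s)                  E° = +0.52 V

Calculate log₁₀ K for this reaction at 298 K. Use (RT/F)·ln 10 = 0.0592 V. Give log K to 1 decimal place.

The Br₂/Br⁻ couple is reduced (cathode); E°cell = +1.07 − (+0.52) = +0.55 V with n = 2.
At equilibrium E = 0, so log K = nE°cell / 0.0592 = (2)(+0.55) / 0.0592 = 18.6.

log K = 18.6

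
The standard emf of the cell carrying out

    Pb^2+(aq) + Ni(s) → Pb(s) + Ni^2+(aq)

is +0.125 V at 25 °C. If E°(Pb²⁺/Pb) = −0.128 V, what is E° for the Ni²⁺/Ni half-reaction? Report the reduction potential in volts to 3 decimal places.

−0.253 V

In the reaction as written the Pb²⁺/Pb couple is reduced (cathode) and Ni²⁺/Ni is oxidized (anode), so E°cell = E°(Pb²⁺/Pb) − E°(Ni²⁺/Ni).
E°(Ni²⁺/Ni) = E°(cathode) − E°cell = −0.128 − (+0.125) = −0.253 V.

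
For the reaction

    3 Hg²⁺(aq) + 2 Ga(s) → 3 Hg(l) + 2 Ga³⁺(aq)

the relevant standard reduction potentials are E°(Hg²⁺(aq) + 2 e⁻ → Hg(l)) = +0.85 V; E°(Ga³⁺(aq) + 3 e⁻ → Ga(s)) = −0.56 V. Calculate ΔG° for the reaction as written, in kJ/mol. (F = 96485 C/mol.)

−816 kJ/mol

In the reaction as written Hg²⁺(aq) is reduced, so the Hg²⁺/Hg couple is the cathode and Ga³⁺/Ga is the anode.
E°cell = +0.85 − (−0.56) = +1.41 V; balancing electrons gives n = 6.
ΔG° = −nFE°cell = −(6)(96485)(+1.41) J/mol = −816 kJ/mol.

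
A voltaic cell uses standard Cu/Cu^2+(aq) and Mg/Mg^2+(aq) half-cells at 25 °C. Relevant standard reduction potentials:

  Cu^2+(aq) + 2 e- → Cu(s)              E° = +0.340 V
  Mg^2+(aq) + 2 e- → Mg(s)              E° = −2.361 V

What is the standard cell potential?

Of the two couples in this cell, the one with the more positive reduction potential is reduced at the cathode: here that is Cu²⁺/Cu (+0.340 V); Mg²⁺/Mg (−2.361 V) is the anode.
E°cell = E°(cathode) − E°(anode) = +0.340 − (−2.361) = +2.701 V.

+2.701 V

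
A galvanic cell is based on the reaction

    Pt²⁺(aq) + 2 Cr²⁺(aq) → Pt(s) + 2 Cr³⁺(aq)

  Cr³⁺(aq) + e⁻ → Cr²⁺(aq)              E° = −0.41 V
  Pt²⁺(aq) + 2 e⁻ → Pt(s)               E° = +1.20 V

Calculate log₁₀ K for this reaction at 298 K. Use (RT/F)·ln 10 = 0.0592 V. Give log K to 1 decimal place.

log K = 54.4

The Pt²⁺/Pt couple is reduced (cathode); E°cell = +1.20 − (−0.41) = +1.61 V with n = 2.
At equilibrium E = 0, so log K = nE°cell / 0.0592 = (2)(+1.61) / 0.0592 = 54.4.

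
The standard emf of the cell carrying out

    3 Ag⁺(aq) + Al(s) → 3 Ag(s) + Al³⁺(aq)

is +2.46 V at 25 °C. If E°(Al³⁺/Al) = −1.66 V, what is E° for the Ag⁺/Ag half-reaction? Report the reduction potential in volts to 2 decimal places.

+0.80 V

In the reaction as written the Ag⁺/Ag couple is reduced (cathode) and Al³⁺/Al is oxidized (anode), so E°cell = E°(Ag⁺/Ag) − E°(Al³⁺/Al).
E°(Ag⁺/Ag) = E°cell + E°(anode) = +2.46 + (−1.66) = +0.80 V.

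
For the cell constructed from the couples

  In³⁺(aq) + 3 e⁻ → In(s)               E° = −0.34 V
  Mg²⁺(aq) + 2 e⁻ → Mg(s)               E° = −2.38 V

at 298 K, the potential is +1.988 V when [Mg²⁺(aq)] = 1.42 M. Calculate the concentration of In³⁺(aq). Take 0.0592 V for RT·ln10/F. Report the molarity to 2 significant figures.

With In³⁺/In at the cathode and Mg²⁺/Mg at the anode, E°cell = −0.34 − (−2.38) = +2.04 V (n = 6).
Since E = E° − (0.0592/n)·log Q, log Q = n(E° − E)/0.0592 = 5.270.
For 2 In³⁺(aq) + 3 Mg(s) → 2 In(s) + 3 Mg²⁺(aq), the reaction quotient is Q = [Mg²⁺(aq)]^3 / [In³⁺(aq)]^2.
Solving for the unknown gives log [In³⁺(aq)] = −2.407, so [In³⁺(aq)] ≈ 0.0039 M.

0.0039 M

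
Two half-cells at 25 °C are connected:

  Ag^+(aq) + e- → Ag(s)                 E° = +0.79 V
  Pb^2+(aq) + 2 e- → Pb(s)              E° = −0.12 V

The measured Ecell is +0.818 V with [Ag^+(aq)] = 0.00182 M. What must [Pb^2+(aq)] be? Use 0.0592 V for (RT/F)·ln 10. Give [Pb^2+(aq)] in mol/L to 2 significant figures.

0.0042 M

Ag⁺/Ag is the cathode (higher E°); E°cell = +0.79 − (−0.12) = +0.91 V with n = 2.
From the Nernst equation, log Q = n(E° − E)/0.0592 = 2·(+0.91 − (+0.818))/0.0592 = 3.108.
Balancing electrons gives 2 Ag^+(aq) + Pb(s) → 2 Ag(s) + Pb^2+(aq); thus Q = [Pb^2+(aq)] / [Ag^+(aq)]^2.
Substituting the known concentrations and solving, log [Pb^2+(aq)] = −2.372 and [Pb^2+(aq)] = 0.0042 M.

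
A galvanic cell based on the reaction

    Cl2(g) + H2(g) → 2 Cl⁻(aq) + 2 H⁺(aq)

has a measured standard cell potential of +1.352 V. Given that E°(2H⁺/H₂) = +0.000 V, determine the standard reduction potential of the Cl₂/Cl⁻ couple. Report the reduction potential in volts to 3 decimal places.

In the reaction as written the Cl₂/Cl⁻ couple is reduced (cathode) and 2H⁺/H₂ is oxidized (anode), so E°cell = E°(Cl₂/Cl⁻) − E°(2H⁺/H₂).
E°(Cl₂/Cl⁻) = E°cell + E°(anode) = +1.352 + (+0.000) = +1.352 V.

+1.352 V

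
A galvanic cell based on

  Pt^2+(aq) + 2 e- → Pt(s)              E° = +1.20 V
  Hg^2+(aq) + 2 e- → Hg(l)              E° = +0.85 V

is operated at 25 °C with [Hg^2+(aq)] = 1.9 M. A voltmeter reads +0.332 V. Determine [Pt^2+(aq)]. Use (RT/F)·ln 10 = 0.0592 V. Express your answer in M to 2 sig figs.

0.47 M

With Pt²⁺/Pt at the cathode and Hg²⁺/Hg at the anode, E°cell = +1.20 − (+0.85) = +0.35 V (n = 2).
Since E = E° − (0.0592/n)·log Q, log Q = n(E° − E)/0.0592 = 0.608.
Balancing electrons gives Pt^2+(aq) + Hg(l) → Pt(s) + Hg^2+(aq); thus Q = [Hg^2+(aq)] / [Pt^2+(aq)].
Isolating [Pt^2+(aq)] in Q = 10^{0.608} yields log [Pt^2+(aq)] = −0.329, i.e. 0.47 M.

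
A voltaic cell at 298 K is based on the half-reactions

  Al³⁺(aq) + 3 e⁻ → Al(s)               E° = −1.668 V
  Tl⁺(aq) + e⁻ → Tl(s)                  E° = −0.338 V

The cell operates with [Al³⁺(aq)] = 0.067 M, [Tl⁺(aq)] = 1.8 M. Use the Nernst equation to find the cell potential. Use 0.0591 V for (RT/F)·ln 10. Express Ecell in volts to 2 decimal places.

+1.37 V

Since E°(Tl⁺/Tl) > E°(Al³⁺/Al), Tl⁺/Tl serves as the cathode.
The standard potential is −0.338 − (−1.668) = +1.330 V and the balanced reaction transfers n = 3 electrons.
Balancing gives 3 Tl⁺(aq) + Al(s) → 3 Tl(s) + Al³⁺(aq); hence Q = [Al³⁺(aq)] / [Tl⁺(aq)]^3 = 0.0115 (log Q = −1.940).
E = E° − (0.0591/n)·log Q = +1.330 − (0.0591/3)(−1.940) = +1.37 V.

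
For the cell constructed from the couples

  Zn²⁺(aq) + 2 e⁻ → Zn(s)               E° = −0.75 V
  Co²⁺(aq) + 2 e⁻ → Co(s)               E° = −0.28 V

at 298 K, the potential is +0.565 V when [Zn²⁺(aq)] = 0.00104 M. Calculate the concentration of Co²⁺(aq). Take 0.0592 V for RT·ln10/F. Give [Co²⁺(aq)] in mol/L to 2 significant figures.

The Co²⁺/Co couple has the larger reduction potential, so it is the cathode: E°cell = −0.28 − (−0.75) = +0.47 V and n = 2.
From the Nernst equation, log Q = n(E° − E)/0.0592 = 2·(+0.47 − (+0.565))/0.0592 = −3.209.
Balancing electrons gives Co²⁺(aq) + Zn(s) → Co(s) + Zn²⁺(aq); thus Q = [Zn²⁺(aq)] / [Co²⁺(aq)].
Solving for the unknown gives log [Co²⁺(aq)] = 0.226, so [Co²⁺(aq)] ≈ 1.7 M.

1.7 M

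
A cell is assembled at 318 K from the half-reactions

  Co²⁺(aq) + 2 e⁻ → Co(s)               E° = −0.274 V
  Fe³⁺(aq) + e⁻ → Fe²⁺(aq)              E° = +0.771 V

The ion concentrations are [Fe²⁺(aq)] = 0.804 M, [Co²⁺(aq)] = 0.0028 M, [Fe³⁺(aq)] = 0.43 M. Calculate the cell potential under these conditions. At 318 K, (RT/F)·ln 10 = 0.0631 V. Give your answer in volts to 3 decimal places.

+1.108 V

The Fe³⁺/Fe²⁺ couple has the more positive E°, so it is the cathode; Co²⁺/Co is the anode.
E°cell = +0.771 − (−0.274) = +1.045 V, with n = 2 electrons transferred.
Balancing gives 2 Fe³⁺(aq) + Co(s) → 2 Fe²⁺(aq) + Co²⁺(aq); hence Q = ([Fe²⁺(aq)]^2·[Co²⁺(aq)]) / [Fe³⁺(aq)]^2 = 0.00979 (log Q = −2.009).
Applying E = E° − (RT ln10/nF)·log Q gives +1.045 − (0.0631/2)(−2.009) = +1.108 V.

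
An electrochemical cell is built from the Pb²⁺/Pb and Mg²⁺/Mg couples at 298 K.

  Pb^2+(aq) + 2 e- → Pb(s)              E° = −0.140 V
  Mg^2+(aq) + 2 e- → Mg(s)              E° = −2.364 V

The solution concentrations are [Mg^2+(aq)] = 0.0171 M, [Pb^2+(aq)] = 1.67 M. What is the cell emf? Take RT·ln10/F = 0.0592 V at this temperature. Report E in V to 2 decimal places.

Pb²⁺/Pb is reduced (cathode, E° = −0.140 V) and Mg²⁺/Mg is oxidized (anode).
The standard potential is −0.140 − (−2.364) = +2.224 V and the balanced reaction transfers n = 2 electrons.
Balancing gives Pb^2+(aq) + Mg(s) → Pb(s) + Mg^2+(aq); hence Q = [Mg^2+(aq)] / [Pb^2+(aq)] = 0.0102 (log Q = −1.990).
Applying E = E° − (RT ln10/nF)·log Q gives +2.224 − (0.0592/2)(−1.990) = +2.28 V.

+2.28 V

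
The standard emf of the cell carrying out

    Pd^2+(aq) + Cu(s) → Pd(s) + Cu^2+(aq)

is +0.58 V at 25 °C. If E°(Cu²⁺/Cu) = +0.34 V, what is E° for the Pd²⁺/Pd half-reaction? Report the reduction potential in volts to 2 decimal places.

In the reaction as written the Pd²⁺/Pd couple is reduced (cathode) and Cu²⁺/Cu is oxidized (anode), so E°cell = E°(Pd²⁺/Pd) − E°(Cu²⁺/Cu).
E°(Pd²⁺/Pd) = E°cell + E°(anode) = +0.58 + (+0.34) = +0.92 V.

+0.92 V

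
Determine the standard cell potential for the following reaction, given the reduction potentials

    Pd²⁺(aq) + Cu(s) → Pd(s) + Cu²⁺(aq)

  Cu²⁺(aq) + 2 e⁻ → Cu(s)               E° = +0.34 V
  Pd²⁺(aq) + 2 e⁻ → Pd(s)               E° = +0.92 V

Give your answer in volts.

+0.58 V

In the reaction as written, Pd²⁺(aq) is reduced (cathode) and Cu²⁺(aq) is produced by oxidation at the anode.
E°cell = E°(cathode) − E°(anode) = +0.92 − (+0.34) = +0.58 V.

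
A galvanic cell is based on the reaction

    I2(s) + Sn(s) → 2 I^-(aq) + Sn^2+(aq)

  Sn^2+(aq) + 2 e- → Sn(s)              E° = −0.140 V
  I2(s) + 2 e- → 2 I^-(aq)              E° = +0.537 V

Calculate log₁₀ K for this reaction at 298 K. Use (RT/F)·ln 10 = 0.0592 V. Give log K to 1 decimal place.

The I₂/I⁻ couple is reduced (cathode); E°cell = +0.537 − (−0.140) = +0.677 V with n = 2.
At equilibrium E = 0, so log K = nE°cell / 0.0592 = (2)(+0.677) / 0.0592 = 22.9.

log K = 22.9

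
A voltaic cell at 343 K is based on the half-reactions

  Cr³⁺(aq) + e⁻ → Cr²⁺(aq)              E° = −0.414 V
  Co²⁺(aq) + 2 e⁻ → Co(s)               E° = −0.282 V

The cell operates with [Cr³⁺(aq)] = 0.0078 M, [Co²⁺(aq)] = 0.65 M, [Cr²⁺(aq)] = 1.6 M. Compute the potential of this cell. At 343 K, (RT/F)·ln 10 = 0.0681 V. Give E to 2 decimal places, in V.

+0.28 V

Co²⁺/Co is reduced (cathode, E° = −0.282 V) and Cr³⁺/Cr²⁺ is oxidized (anode).
E°cell = E°cat − E°an = −0.282 − (−0.414) = +0.132 V; n = 2.
Balancing gives Co²⁺(aq) + 2 Cr²⁺(aq) → Co(s) + 2 Cr³⁺(aq); hence Q = [Cr³⁺(aq)]^2 / ([Co²⁺(aq)]·[Cr²⁺(aq)]^2) = 3.66×10^−5 (log Q = −4.437).
E = E° − (0.0681/n)·log Q = +0.132 − (0.0681/2)(−4.437) = +0.28 V.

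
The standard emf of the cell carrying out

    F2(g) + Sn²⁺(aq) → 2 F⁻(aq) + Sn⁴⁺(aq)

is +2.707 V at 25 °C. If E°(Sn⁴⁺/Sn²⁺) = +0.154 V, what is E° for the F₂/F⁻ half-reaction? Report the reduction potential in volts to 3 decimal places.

+2.861 V

In the reaction as written the F₂/F⁻ couple is reduced (cathode) and Sn⁴⁺/Sn²⁺ is oxidized (anode), so E°cell = E°(F₂/F⁻) − E°(Sn⁴⁺/Sn²⁺).
E°(F₂/F⁻) = E°cell + E°(anode) = +2.707 + (+0.154) = +2.861 V.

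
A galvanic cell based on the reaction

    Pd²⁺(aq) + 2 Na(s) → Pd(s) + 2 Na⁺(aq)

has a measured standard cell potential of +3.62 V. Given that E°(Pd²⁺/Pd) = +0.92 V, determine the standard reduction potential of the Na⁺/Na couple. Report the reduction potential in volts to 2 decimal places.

In the reaction as written the Pd²⁺/Pd couple is reduced (cathode) and Na⁺/Na is oxidized (anode), so E°cell = E°(Pd²⁺/Pd) − E°(Na⁺/Na).
E°(Na⁺/Na) = E°(cathode) − E°cell = +0.92 − (+3.62) = −2.70 V.

−2.70 V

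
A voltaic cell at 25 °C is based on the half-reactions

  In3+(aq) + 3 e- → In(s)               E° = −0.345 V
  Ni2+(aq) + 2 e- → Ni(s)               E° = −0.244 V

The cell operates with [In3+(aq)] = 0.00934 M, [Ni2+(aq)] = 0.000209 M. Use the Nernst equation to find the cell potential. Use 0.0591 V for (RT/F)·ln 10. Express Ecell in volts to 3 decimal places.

+0.032 V

Ni²⁺/Ni is reduced (cathode, E° = −0.244 V) and In³⁺/In is oxidized (anode).
E°cell = −0.244 − (−0.345) = +0.101 V, with n = 6 electrons transferred.
For the overall reaction 3 Ni2+(aq) + 2 In(s) → 3 Ni(s) + 2 In3+(aq), Q = [In3+(aq)]^2 / [Ni2+(aq)]^3 = 9.56×10^6, giving log Q = 6.980.
Applying E = E° − (RT ln10/nF)·log Q gives +0.101 − (0.0591/6)(6.980) = +0.032 V.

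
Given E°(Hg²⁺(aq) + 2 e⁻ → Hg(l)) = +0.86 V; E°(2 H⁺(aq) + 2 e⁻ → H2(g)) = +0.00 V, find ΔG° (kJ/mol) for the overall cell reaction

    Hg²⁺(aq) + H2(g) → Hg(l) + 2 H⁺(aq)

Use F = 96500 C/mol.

−166 kJ/mol

In the reaction as written Hg²⁺(aq) is reduced, so the Hg²⁺/Hg couple is the cathode and 2H⁺/H₂ is the anode.
E°cell = +0.86 − (+0.00) = +0.86 V; balancing electrons gives n = 2.
ΔG° = −nFE°cell = −(2)(96500)(+0.86) J/mol = −166 kJ/mol.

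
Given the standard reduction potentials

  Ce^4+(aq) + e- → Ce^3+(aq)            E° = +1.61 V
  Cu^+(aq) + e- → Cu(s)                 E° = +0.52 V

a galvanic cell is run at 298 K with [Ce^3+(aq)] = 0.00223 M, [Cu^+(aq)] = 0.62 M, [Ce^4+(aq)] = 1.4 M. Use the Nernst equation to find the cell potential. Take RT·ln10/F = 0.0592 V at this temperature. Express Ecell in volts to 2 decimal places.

+1.27 V

Since E°(Ce⁴⁺/Ce³⁺) > E°(Cu⁺/Cu), Ce⁴⁺/Ce³⁺ serves as the cathode.
E°cell = +1.61 − (+0.52) = +1.09 V, with n = 1 electron transferred.
The balanced reaction is Ce^4+(aq) + Cu(s) → Ce^3+(aq) + Cu^+(aq), so Q = ([Ce^3+(aq)]·[Cu^+(aq)]) / [Ce^4+(aq)] = 0.000988 and log Q = −3.005.
E = E° − (0.0592/n)·log Q = +1.09 − (0.0592/1)(−3.005) = +1.27 V.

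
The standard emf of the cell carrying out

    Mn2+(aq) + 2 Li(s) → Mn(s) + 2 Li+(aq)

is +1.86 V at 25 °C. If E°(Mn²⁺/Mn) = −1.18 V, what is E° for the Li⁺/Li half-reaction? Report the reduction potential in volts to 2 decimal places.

−3.04 V

In the reaction as written the Mn²⁺/Mn couple is reduced (cathode) and Li⁺/Li is oxidized (anode), so E°cell = E°(Mn²⁺/Mn) − E°(Li⁺/Li).
E°(Li⁺/Li) = E°(cathode) − E°cell = −1.18 − (+1.86) = −3.04 V.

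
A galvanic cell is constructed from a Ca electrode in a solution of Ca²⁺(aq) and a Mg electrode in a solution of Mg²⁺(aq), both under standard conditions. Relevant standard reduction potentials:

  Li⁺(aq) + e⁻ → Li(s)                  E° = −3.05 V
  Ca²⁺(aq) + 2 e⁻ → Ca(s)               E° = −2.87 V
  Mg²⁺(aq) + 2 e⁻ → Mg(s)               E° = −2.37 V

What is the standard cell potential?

+0.50 V

Of the two couples in this cell, the one with the more positive reduction potential is reduced at the cathode: here that is Mg²⁺/Mg (−2.37 V); Ca²⁺/Ca (−2.87 V) is the anode.
E°cell = E°(cathode) − E°(anode) = −2.37 − (−2.87) = +0.50 V.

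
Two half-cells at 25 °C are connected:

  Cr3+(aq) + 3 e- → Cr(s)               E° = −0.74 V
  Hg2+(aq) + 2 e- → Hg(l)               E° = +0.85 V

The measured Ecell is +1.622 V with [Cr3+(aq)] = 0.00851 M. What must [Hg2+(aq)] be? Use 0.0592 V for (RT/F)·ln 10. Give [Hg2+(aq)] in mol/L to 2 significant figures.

0.50 M

With Hg²⁺/Hg at the cathode and Cr³⁺/Cr at the anode, E°cell = +0.85 − (−0.74) = +1.59 V (n = 6).
Since E = E° − (0.0592/n)·log Q, log Q = n(E° − E)/0.0592 = −3.243.
The balanced reaction is 3 Hg2+(aq) + 2 Cr(s) → 3 Hg(l) + 2 Cr3+(aq), so Q = [Cr3+(aq)]^2 / [Hg2+(aq)]^3.
Substituting the known concentrations and solving, log [Hg2+(aq)] = −0.299 and [Hg2+(aq)] = 0.50 M.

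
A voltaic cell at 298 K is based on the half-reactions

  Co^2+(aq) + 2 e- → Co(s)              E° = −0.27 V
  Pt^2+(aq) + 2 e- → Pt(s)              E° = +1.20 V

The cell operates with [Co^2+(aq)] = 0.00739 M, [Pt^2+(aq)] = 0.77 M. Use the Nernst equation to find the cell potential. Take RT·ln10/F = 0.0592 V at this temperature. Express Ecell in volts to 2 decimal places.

Pt²⁺/Pt is reduced (cathode, E° = +1.20 V) and Co²⁺/Co is oxidized (anode).
E°cell = +1.20 − (−0.27) = +1.47 V, with n = 2 electrons transferred.
The balanced reaction is Pt^2+(aq) + Co(s) → Pt(s) + Co^2+(aq), so Q = [Co^2+(aq)] / [Pt^2+(aq)] = 0.0096 and log Q = −2.018.
Applying E = E° − (RT ln10/nF)·log Q gives +1.47 − (0.0592/2)(−2.018) = +1.53 V.

+1.53 V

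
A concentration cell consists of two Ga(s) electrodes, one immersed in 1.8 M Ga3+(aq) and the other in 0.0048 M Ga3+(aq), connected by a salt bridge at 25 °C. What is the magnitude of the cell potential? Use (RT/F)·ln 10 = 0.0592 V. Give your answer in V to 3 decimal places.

0.051 V

For a concentration cell E°cell = 0, since both electrodes use the same couple.
The compartment with the higher Ga3+(aq) concentration (1.8 M) acts as the cathode; ions are reduced there and produced at the dilute (0.0048 M) anode.
With n = 3, Ecell = −(0.0592/3)·log([dilute]/[conc]) = −(0.0592/3)·log(0.0048/1.8) = +0.051 V.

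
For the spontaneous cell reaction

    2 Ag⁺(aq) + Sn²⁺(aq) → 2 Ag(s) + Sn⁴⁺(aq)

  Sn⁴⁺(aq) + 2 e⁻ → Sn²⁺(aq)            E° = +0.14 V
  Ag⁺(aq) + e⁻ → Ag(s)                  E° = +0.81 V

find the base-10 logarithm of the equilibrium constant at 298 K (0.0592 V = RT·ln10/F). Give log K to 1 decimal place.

log K = 22.6

The Ag⁺/Ag couple is reduced (cathode); E°cell = +0.81 − (+0.14) = +0.67 V with n = 2.
At equilibrium E = 0, so log K = nE°cell / 0.0592 = (2)(+0.67) / 0.0592 = 22.6.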